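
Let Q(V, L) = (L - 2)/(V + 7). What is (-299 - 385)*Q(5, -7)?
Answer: 513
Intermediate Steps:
Q(V, L) = (-2 + L)/(7 + V)
(-299 - 385)*Q(5, -7) = (-299 - 385)*((-2 - 7)/(7 + 5)) = -684*(-9)/12 = -57*(-9) = -684*(-¾) = 513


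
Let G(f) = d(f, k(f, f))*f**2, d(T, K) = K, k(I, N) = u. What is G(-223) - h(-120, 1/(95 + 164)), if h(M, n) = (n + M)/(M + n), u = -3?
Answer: -149188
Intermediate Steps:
k(I, N) = -3
h(M, n) = 1 (h(M, n) = (M + n)/(M + n) = 1)
G(f) = -3*f**2
G(-223) - h(-120, 1/(95 + 164)) = -3*(-223)**2 - 1*1 = -3*49729 - 1 = -149187 - 1 = -149188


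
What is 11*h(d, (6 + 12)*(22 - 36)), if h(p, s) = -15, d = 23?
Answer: -165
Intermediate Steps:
11*h(d, (6 + 12)*(22 - 36)) = 11*(-15) = -165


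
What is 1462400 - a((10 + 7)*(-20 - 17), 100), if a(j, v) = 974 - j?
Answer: 1460797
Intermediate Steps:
1462400 - a((10 + 7)*(-20 - 17), 100) = 1462400 - (974 - (10 + 7)*(-20 - 17)) = 1462400 - (974 - 17*(-37)) = 1462400 - (974 - 1*(-629)) = 1462400 - (974 + 629) = 1462400 - 1*1603 = 1462400 - 1603 = 1460797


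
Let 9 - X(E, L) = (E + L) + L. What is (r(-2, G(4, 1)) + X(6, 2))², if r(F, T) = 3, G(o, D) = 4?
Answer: 4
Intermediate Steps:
X(E, L) = 9 - E - 2*L (X(E, L) = 9 - ((E + L) + L) = 9 - (E + 2*L) = 9 + (-E - 2*L) = 9 - E - 2*L)
(r(-2, G(4, 1)) + X(6, 2))² = (3 + (9 - 1*6 - 2*2))² = (3 + (9 - 6 - 4))² = (3 - 1)² = 2² = 4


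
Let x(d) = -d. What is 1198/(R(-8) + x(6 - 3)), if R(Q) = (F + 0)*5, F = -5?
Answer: -599/14 ≈ -42.786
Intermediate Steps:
R(Q) = -25 (R(Q) = (-5 + 0)*5 = -5*5 = -25)
1198/(R(-8) + x(6 - 3)) = 1198/(-25 - (6 - 3)) = 1198/(-25 - 1*3) = 1198/(-25 - 3) = 1198/(-28) = -1/28*1198 = -599/14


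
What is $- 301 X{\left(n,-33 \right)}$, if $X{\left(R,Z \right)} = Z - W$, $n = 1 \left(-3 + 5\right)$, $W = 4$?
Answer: $11137$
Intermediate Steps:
$n = 2$ ($n = 1 \cdot 2 = 2$)
$X{\left(R,Z \right)} = -4 + Z$ ($X{\left(R,Z \right)} = Z - 4 = -4 + Z$)
$- 301 X{\left(n,-33 \right)} = - 301 \left(-4 - 33\right) = \left(-301\right) \left(-37\right) = 11137$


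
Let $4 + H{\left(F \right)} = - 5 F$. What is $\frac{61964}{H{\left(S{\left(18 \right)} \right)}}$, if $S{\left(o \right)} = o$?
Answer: $- \frac{30982}{47} \approx -659.19$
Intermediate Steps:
$H{\left(F \right)} = -4 - 5 F$
$\frac{61964}{H{\left(S{\left(18 \right)} \right)}} = \frac{61964}{-4 - 90} = \frac{61964}{-94} = 61964 \left(- \frac{1}{94}\right) = - \frac{30982}{47}$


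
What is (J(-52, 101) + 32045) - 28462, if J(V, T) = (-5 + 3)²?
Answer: 3587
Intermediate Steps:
J(V, T) = 4 (J(V, T) = (-2)² = 4)
(J(-52, 101) + 32045) - 28462 = (4 + 32045) - 28462 = 32049 - 28462 = 3587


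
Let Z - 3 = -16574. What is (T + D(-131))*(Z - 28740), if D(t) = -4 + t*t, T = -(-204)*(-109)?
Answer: 230134569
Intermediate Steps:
Z = -16571 (Z = 3 - 16574 = -16571)
T = -22236 (T = -51*436 = -22236)
D(t) = -4 + t**2
(T + D(-131))*(Z - 28740) = (-22236 + (-4 + (-131)**2))*(-16571 - 28740) = (-22236 + (-4 + 17161))*(-45311) = (-22236 + 17157)*(-45311) = -5079*(-45311) = 230134569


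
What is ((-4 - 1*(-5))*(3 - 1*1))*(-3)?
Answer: -6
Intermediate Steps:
((-4 - 1*(-5))*(3 - 1*1))*(-3) = ((-4 + 5)*(3 - 1))*(-3) = (1*2)*(-3) = 2*(-3) = -6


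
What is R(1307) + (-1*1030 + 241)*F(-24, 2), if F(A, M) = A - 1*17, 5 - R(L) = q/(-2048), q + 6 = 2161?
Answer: 66263147/2048 ≈ 32355.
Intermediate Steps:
q = 2155 (q = -6 + 2161 = 2155)
R(L) = 12395/2048 (R(L) = 5 - 2155/(-2048) = 5 - 2155*(-1)/2048 = 5 - 1*(-2155/2048) = 5 + 2155/2048 = 12395/2048)
F(A, M) = -17 + A (F(A, M) = A - 17 = -17 + A)
R(1307) + (-1*1030 + 241)*F(-24, 2) = 12395/2048 + (-1*1030 + 241)*(-17 - 24) = 12395/2048 + (-1030 + 241)*(-41) = 12395/2048 - 789*(-41) = 12395/2048 + 32349 = 66263147/2048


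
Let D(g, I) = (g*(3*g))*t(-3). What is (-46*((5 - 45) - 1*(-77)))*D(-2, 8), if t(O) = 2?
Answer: -40848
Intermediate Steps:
D(g, I) = 6*g² (D(g, I) = (g*(3*g))*2 = (3*g²)*2 = 6*g²)
(-46*((5 - 45) - 1*(-77)))*D(-2, 8) = (-46*((5 - 45) - 1*(-77)))*(6*(-2)²) = (-46*(-40 + 77))*(6*4) = -46*37*24 = -1702*24 = -40848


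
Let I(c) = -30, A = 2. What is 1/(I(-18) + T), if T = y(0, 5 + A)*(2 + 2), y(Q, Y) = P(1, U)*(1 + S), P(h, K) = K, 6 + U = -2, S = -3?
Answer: 1/34 ≈ 0.029412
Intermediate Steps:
U = -8 (U = -6 - 2 = -8)
y(Q, Y) = 16 (y(Q, Y) = -8*(1 - 3) = -8*(-2) = 16)
T = 64 (T = 16*(2 + 2) = 16*4 = 64)
1/(I(-18) + T) = 1/(-30 + 64) = 1/34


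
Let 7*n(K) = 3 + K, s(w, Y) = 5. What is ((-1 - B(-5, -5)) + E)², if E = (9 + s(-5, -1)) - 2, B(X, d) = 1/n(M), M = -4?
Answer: 324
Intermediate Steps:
n(K) = 3/7 + K/7 (n(K) = (3 + K)/7 = 3/7 + K/7)
B(X, d) = -7 (B(X, d) = 1/(3/7 + (⅐)*(-4)) = 1/(3/7 - 4/7) = 1/(-⅐) = -7)
E = 12 (E = (9 + 5) - 2 = 14 - 2 = 12)
((-1 - B(-5, -5)) + E)² = ((-1 - 1*(-7)) + 12)² = ((-1 + 7) + 12)² = (6 + 12)² = 18² = 324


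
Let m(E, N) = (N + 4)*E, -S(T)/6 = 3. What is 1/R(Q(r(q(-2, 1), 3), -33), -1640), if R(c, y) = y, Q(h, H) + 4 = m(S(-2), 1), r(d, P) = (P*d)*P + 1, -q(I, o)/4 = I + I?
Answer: -1/1640 ≈ -0.00060976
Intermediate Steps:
q(I, o) = -8*I (q(I, o) = -4*(I + I) = -8*I)
S(T) = -18 (S(T) = -6*3 = -18)
m(E, N) = E*(4 + N) (m(E, N) = (4 + N)*E = E*(4 + N))
r(d, P) = 1 + d*P² (r(d, P) = d*P² + 1 = 1 + d*P²)
Q(h, H) = -94 (Q(h, H) = -4 - 18*(4 + 1) = -4 - 18*5 = -4 - 90 = -94)
1/R(Q(r(q(-2, 1), 3), -33), -1640) = 1/(-1640) = -1/1640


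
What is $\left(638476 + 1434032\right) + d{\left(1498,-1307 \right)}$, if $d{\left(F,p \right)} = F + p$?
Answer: $2072699$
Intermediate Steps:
$\left(638476 + 1434032\right) + d{\left(1498,-1307 \right)} = \left(638476 + 1434032\right) + \left(1498 - 1307\right) = 2072508 + 191 = 2072699$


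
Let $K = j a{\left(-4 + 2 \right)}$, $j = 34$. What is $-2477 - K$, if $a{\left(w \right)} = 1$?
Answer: $-2511$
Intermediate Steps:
$K = 34$ ($K = 34 \cdot 1 = 34$)
$-2477 - K = -2477 - 34 = -2511$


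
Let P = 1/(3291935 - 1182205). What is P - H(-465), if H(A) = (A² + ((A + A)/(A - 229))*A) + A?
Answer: -157496608276003/732076310 ≈ -2.1514e+5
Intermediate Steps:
P = 1/2109730 ≈ 4.7399e-7
H(A) = A + A² + 2*A²/(-229 + A) (H(A) = (A² + ((2*A)/(-229 + A))*A) + A = (A² + (2*A/(-229 + A))*A) + A = (A² + 2*A²/(-229 + A)) + A = A + A² + 2*A²/(-229 + A))
P - H(-465) = 1/2109730 - (-465)*(-229 + (-465)² - 226*(-465))/(-229 - 465) = 1/2109730 - (-465)*(-229 + 216225 + 105090)/(-694) = 1/2109730 - (-465)*(-1)*321086/694 = 1/2109730 - 1*74652495/347 = 1/2109730 - 74652495/347 = -157496608276003/732076310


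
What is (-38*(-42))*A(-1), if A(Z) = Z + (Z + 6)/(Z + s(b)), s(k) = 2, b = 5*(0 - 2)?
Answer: 6384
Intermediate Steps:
b = -10 (b = 5*(-2) = -10)
A(Z) = Z + (6 + Z)/(2 + Z) (A(Z) = Z + (Z + 6)/(Z + 2) = Z + (6 + Z)/(2 + Z))
(-38*(-42))*A(-1) = (-38*(-42))*((6 + (-1)² + 3*(-1))/(2 - 1)) = 1596*((6 + 1 - 3)/1) = 1596*(1*4) = 1596*4 = 6384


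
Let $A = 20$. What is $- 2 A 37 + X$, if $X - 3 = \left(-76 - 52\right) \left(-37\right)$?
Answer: $3259$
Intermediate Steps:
$X = 4739$ ($X = 3 + \left(-76 - 52\right) \left(-37\right) = 3 - -4736 = 3 + 4736 = 4739$)
$- 2 A 37 + X = \left(-2\right) 20 \cdot 37 + 4739 = \left(-40\right) 37 + 4739 = -1480 + 4739 = 3259$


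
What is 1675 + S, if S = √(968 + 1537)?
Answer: 1675 + √2505 ≈ 1725.1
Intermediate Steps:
S = √2505 ≈ 50.050
1675 + S = 1675 + √2505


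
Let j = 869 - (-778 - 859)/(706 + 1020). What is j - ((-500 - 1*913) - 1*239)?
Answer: 4352883/1726 ≈ 2521.9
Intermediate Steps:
j = 1501531/1726 (j = 869 - (-1637)/1726 = 869 - 1*(-1637/1726) = 869 + 1637/1726 = 1501531/1726 ≈ 869.95)
j - ((-500 - 1*913) - 1*239) = 1501531/1726 - ((-500 - 1*913) - 1*239) = 1501531/1726 - ((-500 - 913) - 239) = 1501531/1726 - (-1413 - 239) = 1501531/1726 - 1*(-1652) = 1501531/1726 + 1652 = 4352883/1726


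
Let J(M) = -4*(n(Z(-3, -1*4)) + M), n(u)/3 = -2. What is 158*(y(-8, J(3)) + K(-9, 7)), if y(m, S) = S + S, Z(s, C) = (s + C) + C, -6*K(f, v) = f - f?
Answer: 3792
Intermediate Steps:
K(f, v) = 0 (K(f, v) = -(f - f)/6 = -⅙*0 = 0)
Z(s, C) = s + 2*C (Z(s, C) = (C + s) + C = s + 2*C)
n(u) = -6 (n(u) = 3*(-2) = -6)
J(M) = 24 - 4*M (J(M) = -4*(-6 + M) = 24 - 4*M)
y(m, S) = 2*S
158*(y(-8, J(3)) + K(-9, 7)) = 158*(2*(24 - 4*3) + 0) = 158*(2*(24 - 12) + 0) = 158*(2*12 + 0) = 158*(24 + 0) = 158*24 = 3792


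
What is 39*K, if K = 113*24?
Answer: 105768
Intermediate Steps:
K = 2712
39*K = 39*2712 = 105768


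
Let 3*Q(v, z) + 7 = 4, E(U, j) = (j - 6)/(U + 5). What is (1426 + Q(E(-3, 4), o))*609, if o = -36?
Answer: 867825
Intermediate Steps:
E(U, j) = (-6 + j)/(5 + U)
Q(v, z) = -1 (Q(v, z) = -7/3 + (⅓)*4 = -7/3 + 4/3 = -1)
(1426 + Q(E(-3, 4), o))*609 = (1426 - 1)*609 = 1425*609 = 867825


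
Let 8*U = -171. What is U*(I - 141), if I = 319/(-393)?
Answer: 794181/262 ≈ 3031.2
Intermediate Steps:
I = -319/393 (I = 319*(-1/393) = -319/393 ≈ -0.81170)
U = -171/8 (U = (⅛)*(-171) = -171/8 ≈ -21.375)
U*(I - 141) = -171*(-319/393 - 141)/8 = -171/8*(-55732/393) = 794181/262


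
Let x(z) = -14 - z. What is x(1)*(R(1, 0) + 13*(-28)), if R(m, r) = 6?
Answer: 5370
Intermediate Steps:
x(1)*(R(1, 0) + 13*(-28)) = (-14 - 1*1)*(6 + 13*(-28)) = (-14 - 1)*(6 - 364) = -15*(-358) = 5370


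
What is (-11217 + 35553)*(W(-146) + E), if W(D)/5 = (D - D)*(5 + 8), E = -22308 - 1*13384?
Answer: -868600512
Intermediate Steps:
E = -35692 (E = -22308 - 13384 = -35692)
W(D) = 0 (W(D) = 5*((D - D)*(5 + 8)) = 5*(0*13) = 5*0 = 0)
(-11217 + 35553)*(W(-146) + E) = (-11217 + 35553)*(0 - 35692) = 24336*(-35692) = -868600512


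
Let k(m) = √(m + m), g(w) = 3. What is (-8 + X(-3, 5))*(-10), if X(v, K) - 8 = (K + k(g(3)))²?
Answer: -310 - 100*√6 ≈ -554.95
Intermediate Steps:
k(m) = √2*√m (k(m) = √(2*m) = √2*√m)
X(v, K) = 8 + (K + √6)² (X(v, K) = 8 + (K + √2*√3)² = 8 + (K + √6)²)
(-8 + X(-3, 5))*(-10) = (-8 + (8 + (5 + √6)²))*(-10) = (5 + √6)²*(-10) = -10*(5 + √6)²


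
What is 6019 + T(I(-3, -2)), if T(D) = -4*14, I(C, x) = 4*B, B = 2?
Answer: 5963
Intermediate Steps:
I(C, x) = 8 (I(C, x) = 4*2 = 8)
T(D) = -56
6019 + T(I(-3, -2)) = 6019 - 56 = 5963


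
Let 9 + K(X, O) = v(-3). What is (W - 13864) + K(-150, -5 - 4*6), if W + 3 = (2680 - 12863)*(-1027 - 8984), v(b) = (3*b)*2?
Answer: 101928119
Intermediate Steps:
v(b) = 6*b
K(X, O) = -27 (K(X, O) = -9 + 6*(-3) = -9 - 18 = -27)
W = 101942010 (W = -3 + (2680 - 12863)*(-1027 - 8984) = -3 - 10183*(-10011) = -3 + 101942013 = 101942010)
(W - 13864) + K(-150, -5 - 4*6) = (101942010 - 13864) - 27 = 101928146 - 27 = 101928119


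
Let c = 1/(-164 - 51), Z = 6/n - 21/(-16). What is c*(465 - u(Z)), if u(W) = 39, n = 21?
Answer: -426/215 ≈ -1.9814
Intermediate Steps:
Z = 179/112 (Z = 6/21 - 21/(-16) = 6*(1/21) - 21*(-1/16) = 2/7 + 21/16 = 179/112 ≈ 1.5982)
c = -1/215 (c = 1/(-215) = -1/215 ≈ -0.0046512)
c*(465 - u(Z)) = -(465 - 1*39)/215 = -(465 - 39)/215 = -1/215*426 = -426/215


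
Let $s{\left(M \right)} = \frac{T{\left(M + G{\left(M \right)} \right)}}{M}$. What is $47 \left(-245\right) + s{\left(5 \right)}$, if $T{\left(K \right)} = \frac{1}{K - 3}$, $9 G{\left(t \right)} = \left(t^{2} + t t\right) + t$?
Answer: $- \frac{4202966}{365} \approx -11515.0$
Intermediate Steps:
$G{\left(t \right)} = \frac{t}{9} + \frac{2 t^{2}}{9}$ ($G{\left(t \right)} = \frac{\left(t^{2} + t t\right) + t}{9} = \frac{\left(t^{2} + t^{2}\right) + t}{9} = \frac{2 t^{2} + t}{9} = \frac{t + 2 t^{2}}{9} = \frac{t}{9} + \frac{2 t^{2}}{9}$)
$T{\left(K \right)} = \frac{1}{-3 + K}$
$s{\left(M \right)} = \frac{1}{M \left(-3 + M + \frac{M \left(1 + 2 M\right)}{9}\right)}$ ($s{\left(M \right)} = \frac{1}{\left(-3 + \left(M + \frac{M \left(1 + 2 M\right)}{9}\right)\right) M} = \frac{1}{\left(-3 + M + \frac{M \left(1 + 2 M\right)}{9}\right) M} = \frac{1}{M \left(-3 + M + \frac{M \left(1 + 2 M\right)}{9}\right)}$)
$47 \left(-245\right) + s{\left(5 \right)} = 47 \left(-245\right) + \frac{9}{5 \left(-27 + 2 \cdot 5^{2} + 10 \cdot 5\right)} = -11515 + 9 \cdot \frac{1}{5} \frac{1}{-27 + 2 \cdot 25 + 50} = -11515 + 9 \cdot \frac{1}{5} \frac{1}{-27 + 50 + 50} = -11515 + 9 \cdot \frac{1}{5} \cdot \frac{1}{73} = -11515 + \frac{9}{365} = - \frac{4202966}{365}$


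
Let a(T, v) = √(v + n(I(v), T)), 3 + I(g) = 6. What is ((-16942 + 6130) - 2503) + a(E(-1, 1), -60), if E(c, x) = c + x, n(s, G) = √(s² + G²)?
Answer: -13315 + I*√57 ≈ -13315.0 + 7.5498*I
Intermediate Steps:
I(g) = 3 (I(g) = -3 + 6 = 3)
n(s, G) = √(G² + s²)
a(T, v) = √(v + √(9 + T²)) (a(T, v) = √(v + √(T² + 3²)) = √(v + √(T² + 9)) = √(v + √(9 + T²)))
((-16942 + 6130) - 2503) + a(E(-1, 1), -60) = ((-16942 + 6130) - 2503) + √(-60 + √(9 + (-1 + 1)²)) = (-10812 - 2503) + √(-60 + √(9 + 0²)) = -13315 + √(-60 + √(9 + 0)) = -13315 + √(-60 + √9) = -13315 + √(-60 + 3) = -13315 + √(-57) = -13315 + I*√57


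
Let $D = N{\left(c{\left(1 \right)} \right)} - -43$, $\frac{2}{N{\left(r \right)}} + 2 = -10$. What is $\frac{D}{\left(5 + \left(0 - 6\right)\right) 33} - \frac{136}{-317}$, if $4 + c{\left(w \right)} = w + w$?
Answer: $- \frac{54541}{62766} \approx -0.86896$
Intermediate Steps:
$c{\left(w \right)} = -4 + 2 w$ ($c{\left(w \right)} = -4 + \left(w + w\right) = -4 + 2 w$)
$N{\left(r \right)} = - \frac{1}{6}$ ($N{\left(r \right)} = \frac{2}{-2 - 10} = \frac{2}{-12} = 2 \left(- \frac{1}{12}\right) = - \frac{1}{6}$)
$D = \frac{257}{6}$ ($D = - \frac{1}{6} - -43 = - \frac{1}{6} + 43 = \frac{257}{6} \approx 42.833$)
$\frac{D}{\left(5 + \left(0 - 6\right)\right) 33} - \frac{136}{-317} = \frac{257}{6 \left(5 + \left(0 - 6\right)\right) 33} - \frac{136}{-317} = \frac{257}{6 \left(5 + \left(0 - 6\right)\right) 33} - - \frac{136}{317} = \frac{257}{6 \left(5 - 6\right) 33} + \frac{136}{317} = \frac{257}{6 \left(\left(-1\right) 33\right)} + \frac{136}{317} = \frac{257}{6 \left(-33\right)} + \frac{136}{317} = \frac{257}{6} \left(- \frac{1}{33}\right) + \frac{136}{317} = - \frac{257}{198} + \frac{136}{317} = - \frac{54541}{62766}$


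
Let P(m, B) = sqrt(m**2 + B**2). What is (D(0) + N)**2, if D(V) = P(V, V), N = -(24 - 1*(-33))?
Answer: 3249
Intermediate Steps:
N = -57 (N = -(24 + 33) = -1*57 = -57)
P(m, B) = sqrt(B**2 + m**2)
D(V) = sqrt(2)*sqrt(V**2) (D(V) = sqrt(V**2 + V**2) = sqrt(2*V**2) = sqrt(2)*sqrt(V**2))
(D(0) + N)**2 = (sqrt(2)*sqrt(0**2) - 57)**2 = (sqrt(2)*sqrt(0) - 57)**2 = (sqrt(2)*0 - 57)**2 = (0 - 57)**2 = (-57)**2 = 3249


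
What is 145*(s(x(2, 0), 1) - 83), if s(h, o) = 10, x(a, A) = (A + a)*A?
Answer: -10585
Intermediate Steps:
x(a, A) = A*(A + a)
145*(s(x(2, 0), 1) - 83) = 145*(10 - 83) = 145*(-73) = -10585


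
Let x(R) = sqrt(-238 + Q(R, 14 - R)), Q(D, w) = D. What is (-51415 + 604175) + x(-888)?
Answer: 552760 + I*sqrt(1126) ≈ 5.5276e+5 + 33.556*I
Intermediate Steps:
x(R) = sqrt(-238 + R)
(-51415 + 604175) + x(-888) = (-51415 + 604175) + sqrt(-238 - 888) = 552760 + sqrt(-1126) = 552760 + I*sqrt(1126)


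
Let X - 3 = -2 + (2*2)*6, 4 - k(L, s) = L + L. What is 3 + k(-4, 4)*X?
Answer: 303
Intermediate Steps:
k(L, s) = 4 - 2*L (k(L, s) = 4 - (L + L) = 4 - 2*L)
X = 25 (X = 3 + (-2 + (2*2)*6) = 3 + (-2 + 4*6) = 3 + (-2 + 24) = 3 + 22 = 25)
3 + k(-4, 4)*X = 3 + (4 - 2*(-4))*25 = 3 + (4 + 8)*25 = 3 + 12*25 = 3 + 300 = 303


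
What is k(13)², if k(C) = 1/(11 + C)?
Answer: 1/576 ≈ 0.0017361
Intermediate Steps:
k(13)² = (1/(11 + 13))² = (1/24)² = 1/576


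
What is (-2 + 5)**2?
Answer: 9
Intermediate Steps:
(-2 + 5)**2 = 3**2 = 9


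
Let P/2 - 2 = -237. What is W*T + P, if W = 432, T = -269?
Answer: -116678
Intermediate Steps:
P = -470 (P = 4 + 2*(-237) = 4 - 474 = -470)
W*T + P = 432*(-269) - 470 = -116208 - 470 = -116678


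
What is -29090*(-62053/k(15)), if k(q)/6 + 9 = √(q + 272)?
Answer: 2707682655/206 + 902560885*√287/618 ≈ 3.7886e+7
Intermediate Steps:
k(q) = -54 + 6*√(272 + q) (k(q) = -54 + 6*√(q + 272) = -54 + 6*√(272 + q))
-29090*(-62053/k(15)) = -29090*(-62053/(-54 + 6*√(272 + 15))) = -29090*(-62053/(-54 + 6*√287)) = -29090/(54/62053 - 6*√287/62053)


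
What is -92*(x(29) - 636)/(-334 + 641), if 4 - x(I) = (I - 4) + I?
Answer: 63112/307 ≈ 205.58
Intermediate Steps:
x(I) = 8 - 2*I (x(I) = 4 - ((I - 4) + I) = 4 - ((-4 + I) + I) = 4 - (-4 + 2*I) = 4 + (4 - 2*I) = 8 - 2*I)
-92*(x(29) - 636)/(-334 + 641) = -92*((8 - 2*29) - 636)/(-334 + 641) = -92*((8 - 58) - 636)/307 = -92*(-50 - 636)/307 = -(-63112)/307 = -92*(-686/307) = 63112/307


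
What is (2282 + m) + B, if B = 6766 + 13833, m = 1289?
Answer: 24170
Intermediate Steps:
B = 20599
(2282 + m) + B = (2282 + 1289) + 20599 = 3571 + 20599 = 24170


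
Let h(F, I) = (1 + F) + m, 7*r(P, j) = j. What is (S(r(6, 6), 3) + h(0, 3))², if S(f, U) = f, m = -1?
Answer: 36/49 ≈ 0.73469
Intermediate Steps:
r(P, j) = j/7
h(F, I) = F (h(F, I) = (1 + F) - 1 = F)
(S(r(6, 6), 3) + h(0, 3))² = ((⅐)*6 + 0)² = (6/7 + 0)² = (6/7)² = 36/49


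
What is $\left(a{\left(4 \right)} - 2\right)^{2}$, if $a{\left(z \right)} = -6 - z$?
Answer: $144$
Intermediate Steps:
$\left(a{\left(4 \right)} - 2\right)^{2} = \left(\left(-6 - 4\right) - 2\right)^{2} = \left(-10 - 2\right)^{2} = \left(-12\right)^{2} = 144$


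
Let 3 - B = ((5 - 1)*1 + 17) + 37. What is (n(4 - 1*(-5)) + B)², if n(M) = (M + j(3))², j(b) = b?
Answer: 7921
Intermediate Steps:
n(M) = (3 + M)² (n(M) = (M + 3)² = (3 + M)²)
B = -55 (B = 3 - (((5 - 1)*1 + 17) + 37) = 3 - ((4*1 + 17) + 37) = 3 - ((4 + 17) + 37) = 3 - (21 + 37) = 3 - 1*58 = 3 - 58 = -55)
(n(4 - 1*(-5)) + B)² = ((3 + (4 - 1*(-5)))² - 55)² = ((3 + (4 + 5))² - 55)² = ((3 + 9)² - 55)² = (12² - 55)² = (144 - 55)² = 89² = 7921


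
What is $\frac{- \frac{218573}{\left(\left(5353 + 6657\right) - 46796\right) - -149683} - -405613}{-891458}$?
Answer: $- \frac{23301749144}{51212924913} \approx -0.455$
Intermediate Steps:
$\frac{- \frac{218573}{\left(\left(5353 + 6657\right) - 46796\right) - -149683} - -405613}{-891458} = \left(- \frac{218573}{\left(12010 - 46796\right) + 149683} + 405613\right) \left(- \frac{1}{891458}\right) = \left(- \frac{218573}{-34786 + 149683} + 405613\right) \left(- \frac{1}{891458}\right) = \left(- \frac{218573}{114897} + 405613\right) \left(- \frac{1}{891458}\right) = \frac{46603498288}{114897} \left(- \frac{1}{891458}\right) = - \frac{23301749144}{51212924913}$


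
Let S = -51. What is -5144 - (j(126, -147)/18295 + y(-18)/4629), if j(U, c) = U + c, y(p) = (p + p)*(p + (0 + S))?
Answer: -145226043497/28229185 ≈ -5144.5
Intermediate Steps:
y(p) = 2*p*(-51 + p) (y(p) = (p + p)*(p + (0 - 51)) = (2*p)*(p - 51) = (2*p)*(-51 + p) = 2*p*(-51 + p))
-5144 - (j(126, -147)/18295 + y(-18)/4629) = -5144 - ((126 - 147)/18295 + (2*(-18)*(-51 - 18))/4629) = -5144 - (-21*1/18295 + (2*(-18)*(-69))*(1/4629)) = -5144 - (-21/18295 + 2484*(1/4629)) = -5144 - (-21/18295 + 828/1543) = -5144 - 1*15115857/28229185 = -5144 - 15115857/28229185 = -145226043497/28229185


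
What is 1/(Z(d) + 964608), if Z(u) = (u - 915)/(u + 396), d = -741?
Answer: 5/4823064 ≈ 1.0367e-6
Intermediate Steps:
Z(u) = (-915 + u)/(396 + u)
1/(Z(d) + 964608) = 1/((-915 - 741)/(396 - 741) + 964608) = 1/(-1656/(-345) + 964608) = 1/(-1/345*(-1656) + 964608) = 1/(24/5 + 964608) = 1/(4823064/5) = 5/4823064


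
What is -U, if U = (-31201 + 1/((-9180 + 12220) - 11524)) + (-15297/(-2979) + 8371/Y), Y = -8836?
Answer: 16126991120649/516943553 ≈ 31197.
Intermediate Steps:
U = -16126991120649/516943553 (U = (-31201 + 1/((-9180 + 12220) - 11524)) + (-15297/(-2979) + 8371/(-8836)) = (-31201 + 1/(3040 - 11524)) + (-15297*(-1/2979) + 8371*(-1/8836)) = (-31201 + 1/(-8484)) + (5099/993 - 8371/8836) = (-31201 - 1/8484) + 36742361/8774148 = -264709285/8484 + 36742361/8774148 = -16126991120649/516943553 ≈ -31197.)
-U = -1*(-16126991120649/516943553) = 16126991120649/516943553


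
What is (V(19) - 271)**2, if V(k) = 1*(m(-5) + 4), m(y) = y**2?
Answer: 58564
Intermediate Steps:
V(k) = 29 (V(k) = 1*((-5)**2 + 4) = 1*(25 + 4) = 1*29 = 29)
(V(19) - 271)**2 = (29 - 271)**2 = (-242)**2 = 58564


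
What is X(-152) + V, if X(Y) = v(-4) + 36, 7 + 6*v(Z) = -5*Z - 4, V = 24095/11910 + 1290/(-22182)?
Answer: 173769119/4403127 ≈ 39.465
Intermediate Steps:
V = 17303713/8806254 (V = 24095*(1/11910) + 1290*(-1/22182) = 4819/2382 - 215/3697 = 17303713/8806254 ≈ 1.9649)
v(Z) = -11/6 - 5*Z/6 (v(Z) = -7/6 + (-5*Z - 4)/6 = -7/6 + (-4 - 5*Z)/6 = -7/6 + (-⅔ - 5*Z/6) = -11/6 - 5*Z/6)
X(Y) = 75/2 (X(Y) = (-11/6 - ⅚*(-4)) + 36 = (-11/6 + 10/3) + 36 = 3/2 + 36 = 75/2)
X(-152) + V = 75/2 + 17303713/8806254 = 173769119/4403127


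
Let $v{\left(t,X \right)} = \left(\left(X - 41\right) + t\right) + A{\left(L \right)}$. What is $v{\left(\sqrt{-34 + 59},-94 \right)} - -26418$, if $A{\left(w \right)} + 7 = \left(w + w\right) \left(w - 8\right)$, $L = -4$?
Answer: $26377$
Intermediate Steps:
$A{\left(w \right)} = -7 + 2 w \left(-8 + w\right)$ ($A{\left(w \right)} = -7 + \left(w + w\right) \left(w - 8\right) = -7 + 2 w \left(-8 + w\right)$)
$v{\left(t,X \right)} = 48 + X + t$ ($v{\left(t,X \right)} = \left(\left(X - 41\right) + t\right) - \left(-57 - 32\right) = \left(\left(-41 + X\right) + t\right) + \left(-7 + 64 + 2 \cdot 16\right) = \left(-41 + X + t\right) + \left(-7 + 64 + 32\right) = \left(-41 + X + t\right) + 89 = 48 + X + t$)
$v{\left(\sqrt{-34 + 59},-94 \right)} - -26418 = \left(48 - 94 + \sqrt{-34 + 59}\right) - -26418 = \left(48 - 94 + \sqrt{25}\right) + 26418 = \left(48 - 94 + 5\right) + 26418 = -41 + 26418 = 26377$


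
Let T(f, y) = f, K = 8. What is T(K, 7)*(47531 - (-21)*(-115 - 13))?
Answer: 358744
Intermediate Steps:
T(K, 7)*(47531 - (-21)*(-115 - 13)) = 8*(47531 - (-21)*(-115 - 13)) = 8*(47531 - (-21)*(-128)) = 8*(47531 - 1*2688) = 8*(47531 - 2688) = 8*44843 = 358744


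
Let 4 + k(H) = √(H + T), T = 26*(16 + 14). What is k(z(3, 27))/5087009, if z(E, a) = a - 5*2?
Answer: -4/5087009 + √797/5087009 ≈ 4.7633e-6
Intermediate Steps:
T = 780 (T = 26*30 = 780)
z(E, a) = -10 + a (z(E, a) = a - 10 = -10 + a)
k(H) = -4 + √(780 + H) (k(H) = -4 + √(H + 780) = -4 + √(780 + H))
k(z(3, 27))/5087009 = (-4 + √(780 + (-10 + 27)))/5087009 = (-4 + √(780 + 17))*(1/5087009) = (-4 + √797)*(1/5087009) = -4/5087009 + √797/5087009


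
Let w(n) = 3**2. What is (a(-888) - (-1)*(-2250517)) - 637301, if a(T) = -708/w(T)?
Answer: -8663690/3 ≈ -2.8879e+6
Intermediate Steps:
w(n) = 9
a(T) = -236/3 (a(T) = -708/9 = -708*1/9 = -236/3)
(a(-888) - (-1)*(-2250517)) - 637301 = (-236/3 - (-1)*(-2250517)) - 637301 = (-236/3 - 1*2250517) - 637301 = (-236/3 - 2250517) - 637301 = -6751787/3 - 637301 = -8663690/3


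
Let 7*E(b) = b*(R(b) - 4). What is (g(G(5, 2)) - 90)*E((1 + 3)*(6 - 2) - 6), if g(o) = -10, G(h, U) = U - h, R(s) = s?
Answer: -6000/7 ≈ -857.14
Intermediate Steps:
E(b) = b*(-4 + b)/7 (E(b) = (b*(b - 4))/7 = (b*(-4 + b))/7 = b*(-4 + b)/7)
(g(G(5, 2)) - 90)*E((1 + 3)*(6 - 2) - 6) = (-10 - 90)*(((1 + 3)*(6 - 2) - 6)*(-4 + ((1 + 3)*(6 - 2) - 6))/7) = -100*(4*4 - 6)*(-4 + (4*4 - 6))/7 = -100*(16 - 6)*(-4 + (16 - 6))/7 = -100*10*(-4 + 10)/7 = -100*10*6/7 = -100*60/7 = -6000/7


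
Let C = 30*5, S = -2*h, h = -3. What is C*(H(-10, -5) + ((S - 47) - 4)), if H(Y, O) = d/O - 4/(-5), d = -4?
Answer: -6510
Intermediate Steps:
S = 6 (S = -2*(-3) = 6)
H(Y, O) = ⅘ - 4/O (H(Y, O) = -4/O - 4/(-5) = -4/O - 4*(-⅕) = -4/O + ⅘ = ⅘ - 4/O)
C = 150
C*(H(-10, -5) + ((S - 47) - 4)) = 150*((⅘ - 4/(-5)) + ((6 - 47) - 4)) = 150*((⅘ - 4*(-⅕)) + (-41 - 4)) = 150*((⅘ + ⅘) - 45) = 150*(8/5 - 45) = 150*(-217/5) = -6510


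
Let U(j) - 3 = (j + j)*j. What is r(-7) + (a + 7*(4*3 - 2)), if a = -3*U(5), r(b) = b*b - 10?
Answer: -50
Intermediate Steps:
r(b) = -10 + b² (r(b) = b² - 10 = -10 + b²)
U(j) = 3 + 2*j² (U(j) = 3 + (j + j)*j = 3 + (2*j)*j = 3 + 2*j²)
a = -159 (a = -3*(3 + 2*5²) = -3*(3 + 2*25) = -3*(3 + 50) = -3*53 = -159)
r(-7) + (a + 7*(4*3 - 2)) = (-10 + (-7)²) + (-159 + 7*(4*3 - 2)) = (-10 + 49) + (-159 + 7*(12 - 2)) = 39 + (-159 + 7*10) = 39 + (-159 + 70) = 39 - 89 = -50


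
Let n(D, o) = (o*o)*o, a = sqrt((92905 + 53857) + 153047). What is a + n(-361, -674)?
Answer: -306182024 + sqrt(299809) ≈ -3.0618e+8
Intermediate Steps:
a = sqrt(299809) (a = sqrt(146762 + 153047) = sqrt(299809) ≈ 547.55)
n(D, o) = o**3 (n(D, o) = o**2*o = o**3)
a + n(-361, -674) = sqrt(299809) + (-674)**3 = sqrt(299809) - 306182024 = -306182024 + sqrt(299809)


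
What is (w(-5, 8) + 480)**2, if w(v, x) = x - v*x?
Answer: 278784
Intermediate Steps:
w(v, x) = x - v*x
(w(-5, 8) + 480)**2 = (8*(1 - 1*(-5)) + 480)**2 = (8*(1 + 5) + 480)**2 = (8*6 + 480)**2 = (48 + 480)**2 = 528**2 = 278784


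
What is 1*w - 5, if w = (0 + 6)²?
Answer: 31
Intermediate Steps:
w = 36 (w = 6² = 36)
1*w - 5 = 1*36 - 5 = 36 - 5 = 31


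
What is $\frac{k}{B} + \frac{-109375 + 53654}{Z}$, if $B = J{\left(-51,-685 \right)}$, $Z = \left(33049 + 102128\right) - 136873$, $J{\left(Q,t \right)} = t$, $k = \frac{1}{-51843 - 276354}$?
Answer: $\frac{12526913552041}{381286146720} \approx 32.854$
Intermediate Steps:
$k = - \frac{1}{328197}$ ($k = \frac{1}{-328197} = - \frac{1}{328197} \approx -3.0469 \cdot 10^{-6}$)
$Z = -1696$ ($Z = 135177 - 136873 = -1696$)
$B = -685$
$\frac{k}{B} + \frac{-109375 + 53654}{Z} = - \frac{1}{328197 \left(-685\right)} + \frac{-109375 + 53654}{-1696} = \left(- \frac{1}{328197}\right) \left(- \frac{1}{685}\right) - - \frac{55721}{1696} = \frac{1}{224814945} + \frac{55721}{1696} = \frac{12526913552041}{381286146720}$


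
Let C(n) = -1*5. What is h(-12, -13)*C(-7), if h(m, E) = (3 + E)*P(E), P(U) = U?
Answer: -650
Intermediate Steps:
C(n) = -5
h(m, E) = E*(3 + E) (h(m, E) = (3 + E)*E = E*(3 + E))
h(-12, -13)*C(-7) = -13*(3 - 13)*(-5) = -13*(-10)*(-5) = 130*(-5) = -650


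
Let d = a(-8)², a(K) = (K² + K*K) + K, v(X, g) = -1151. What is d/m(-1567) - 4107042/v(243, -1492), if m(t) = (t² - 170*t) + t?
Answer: 1396556526438/391384889 ≈ 3568.2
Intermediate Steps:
m(t) = t² - 169*t
a(K) = K + 2*K² (a(K) = (K² + K²) + K = 2*K² + K = K + 2*K²)
d = 14400 (d = (-8*(1 + 2*(-8)))² = (-8*(1 - 16))² = (-8*(-15))² = 120² = 14400)
d/m(-1567) - 4107042/v(243, -1492) = 14400/((-1567*(-169 - 1567))) - 4107042/(-1151) = 14400/((-1567*(-1736))) - 4107042*(-1/1151) = 14400/2720312 + 4107042/1151 = 14400*(1/2720312) + 4107042/1151 = 1800/340039 + 4107042/1151 = 1396556526438/391384889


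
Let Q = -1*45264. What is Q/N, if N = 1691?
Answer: -45264/1691 ≈ -26.768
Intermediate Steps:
Q = -45264
Q/N = -45264/1691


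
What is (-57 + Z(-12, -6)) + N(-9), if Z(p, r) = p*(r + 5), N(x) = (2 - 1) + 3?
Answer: -41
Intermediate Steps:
N(x) = 4 (N(x) = 1 + 3 = 4)
Z(p, r) = p*(5 + r)
(-57 + Z(-12, -6)) + N(-9) = (-57 - 12*(5 - 6)) + 4 = (-57 - 12*(-1)) + 4 = (-57 + 12) + 4 = -45 + 4 = -41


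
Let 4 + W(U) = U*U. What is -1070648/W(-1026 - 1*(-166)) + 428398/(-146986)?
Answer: -59276464267/13588782207 ≈ -4.3622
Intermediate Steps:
W(U) = -4 + U² (W(U) = -4 + U*U = -4 + U²)
-1070648/W(-1026 - 1*(-166)) + 428398/(-146986) = -1070648/(-4 + (-1026 - 1*(-166))²) + 428398/(-146986) = -1070648/(-4 + (-1026 + 166)²) + 428398*(-1/146986) = -1070648/(-4 + (-860)²) - 214199/73493 = -1070648/(-4 + 739600) - 214199/73493 = -1070648/739596 - 214199/73493 = -1070648*1/739596 - 214199/73493 = -267662/184899 - 214199/73493 = -59276464267/13588782207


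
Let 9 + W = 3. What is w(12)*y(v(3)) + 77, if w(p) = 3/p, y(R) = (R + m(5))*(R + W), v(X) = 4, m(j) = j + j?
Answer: 70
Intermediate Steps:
W = -6 (W = -9 + 3 = -6)
m(j) = 2*j
y(R) = (-6 + R)*(10 + R) (y(R) = (R + 2*5)*(R - 6) = (R + 10)*(-6 + R) = (10 + R)*(-6 + R) = (-6 + R)*(10 + R))
w(12)*y(v(3)) + 77 = (3/12)*(-60 + 4² + 4*4) + 77 = (3*(1/12))*(-60 + 16 + 16) + 77 = (¼)*(-28) + 77 = -7 + 77 = 70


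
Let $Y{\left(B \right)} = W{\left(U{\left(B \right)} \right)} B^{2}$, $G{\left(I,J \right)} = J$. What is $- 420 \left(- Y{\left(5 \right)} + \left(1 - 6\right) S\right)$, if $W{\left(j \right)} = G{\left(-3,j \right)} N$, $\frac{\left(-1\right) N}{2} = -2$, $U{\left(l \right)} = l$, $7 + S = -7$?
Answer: $180600$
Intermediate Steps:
$S = -14$ ($S = -7 - 7 = -14$)
$N = 4$ ($N = \left(-2\right) \left(-2\right) = 4$)
$W{\left(j \right)} = 4 j$ ($W{\left(j \right)} = j 4 = 4 j$)
$Y{\left(B \right)} = 4 B^{3}$ ($Y{\left(B \right)} = 4 B B^{2} = 4 B^{3}$)
$- 420 \left(- Y{\left(5 \right)} + \left(1 - 6\right) S\right) = - 420 \left(- 4 \cdot 5^{3} + \left(1 - 6\right) \left(-14\right)\right) = - 420 \left(- 4 \cdot 125 - -70\right) = - 420 \left(\left(-1\right) 500 + 70\right) = - 420 \left(-500 + 70\right) = \left(-420\right) \left(-430\right) = 180600$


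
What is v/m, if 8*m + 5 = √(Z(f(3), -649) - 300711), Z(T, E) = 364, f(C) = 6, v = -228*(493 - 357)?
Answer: 103360/25031 + 20672*I*√300347/25031 ≈ 4.1293 + 452.6*I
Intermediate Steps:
v = -31008 (v = -228*136 = -31008)
m = -5/8 + I*√300347/8 (m = -5/8 + √(364 - 300711)/8 = -5/8 + √(-300347)/8 = -5/8 + (I*√300347)/8 = -5/8 + I*√300347/8 ≈ -0.625 + 68.505*I)
v/m = -31008/(-5/8 + I*√300347/8)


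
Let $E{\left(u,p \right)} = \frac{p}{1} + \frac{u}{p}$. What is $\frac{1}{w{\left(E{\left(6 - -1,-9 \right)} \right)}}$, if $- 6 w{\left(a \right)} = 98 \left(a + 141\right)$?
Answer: $- \frac{27}{57869} \approx -0.00046657$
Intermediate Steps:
$E{\left(u,p \right)} = p + \frac{u}{p}$ ($E{\left(u,p \right)} = p 1 + \frac{u}{p} = p + \frac{u}{p}$)
$w{\left(a \right)} = -2303 - \frac{49 a}{3}$ ($w{\left(a \right)} = - \frac{98 \left(a + 141\right)}{6} = - \frac{98 \left(141 + a\right)}{6} = - \frac{13818 + 98 a}{6} = -2303 - \frac{49 a}{3}$)
$\frac{1}{w{\left(E{\left(6 - -1,-9 \right)} \right)}} = \frac{1}{-2303 - \frac{49 \left(-9 + \frac{6 - -1}{-9}\right)}{3}} = \frac{1}{-2303 - \frac{49 \left(-9 + \left(6 + 1\right) \left(- \frac{1}{9}\right)\right)}{3}} = \frac{1}{-2303 - \frac{49 \left(-9 + 7 \left(- \frac{1}{9}\right)\right)}{3}} = \frac{1}{-2303 - \frac{49 \left(-9 - \frac{7}{9}\right)}{3}} = \frac{1}{-2303 - - \frac{4312}{27}} = \frac{1}{-2303 + \frac{4312}{27}} = \frac{1}{- \frac{57869}{27}} = - \frac{27}{57869}$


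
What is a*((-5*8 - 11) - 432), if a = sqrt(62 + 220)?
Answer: -483*sqrt(282) ≈ -8111.0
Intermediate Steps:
a = sqrt(282) ≈ 16.793
a*((-5*8 - 11) - 432) = sqrt(282)*((-5*8 - 11) - 432) = sqrt(282)*((-40 - 11) - 432) = sqrt(282)*(-51 - 432) = sqrt(282)*(-483) = -483*sqrt(282)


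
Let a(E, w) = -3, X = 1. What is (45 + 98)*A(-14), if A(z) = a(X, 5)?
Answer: -429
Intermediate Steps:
A(z) = -3
(45 + 98)*A(-14) = (45 + 98)*(-3) = 143*(-3) = -429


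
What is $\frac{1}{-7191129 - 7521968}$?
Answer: $- \frac{1}{14713097} \approx -6.7967 \cdot 10^{-8}$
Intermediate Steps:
$\frac{1}{-7191129 - 7521968} = \frac{1}{-14713097} = - \frac{1}{14713097}$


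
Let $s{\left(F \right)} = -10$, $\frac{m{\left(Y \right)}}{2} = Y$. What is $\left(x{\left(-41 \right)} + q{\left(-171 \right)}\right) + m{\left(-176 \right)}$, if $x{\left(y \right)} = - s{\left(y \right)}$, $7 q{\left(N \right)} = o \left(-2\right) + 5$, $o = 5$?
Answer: $- \frac{2399}{7} \approx -342.71$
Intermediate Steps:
$m{\left(Y \right)} = 2 Y$
$q{\left(N \right)} = - \frac{5}{7}$ ($q{\left(N \right)} = \frac{5 \left(-2\right) + 5}{7} = \frac{-10 + 5}{7} = \frac{1}{7} \left(-5\right) = - \frac{5}{7}$)
$x{\left(y \right)} = 10$ ($x{\left(y \right)} = \left(-1\right) \left(-10\right) = 10$)
$\left(x{\left(-41 \right)} + q{\left(-171 \right)}\right) + m{\left(-176 \right)} = \left(10 - \frac{5}{7}\right) + 2 \left(-176\right) = \frac{65}{7} - 352 = - \frac{2399}{7}$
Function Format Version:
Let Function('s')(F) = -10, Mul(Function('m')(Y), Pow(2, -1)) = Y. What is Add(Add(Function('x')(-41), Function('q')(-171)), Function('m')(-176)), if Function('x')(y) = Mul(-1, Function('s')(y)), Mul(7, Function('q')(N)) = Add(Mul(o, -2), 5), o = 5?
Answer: Rational(-2399, 7) ≈ -342.71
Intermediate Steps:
Function('m')(Y) = Mul(2, Y)
Function('q')(N) = Rational(-5, 7) (Function('q')(N) = Mul(Rational(1, 7), Add(Mul(5, -2), 5)) = Mul(Rational(1, 7), Add(-10, 5)) = Mul(Rational(1, 7), -5) = Rational(-5, 7))
Function('x')(y) = 10 (Function('x')(y) = Mul(-1, -10) = 10)
Add(Add(Function('x')(-41), Function('q')(-171)), Function('m')(-176)) = Add(Add(10, Rational(-5, 7)), Mul(2, -176)) = Add(Rational(65, 7), -352) = Rational(-2399, 7)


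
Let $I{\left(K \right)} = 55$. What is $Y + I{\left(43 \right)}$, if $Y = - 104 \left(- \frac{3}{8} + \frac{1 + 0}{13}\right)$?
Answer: $86$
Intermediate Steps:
$Y = 31$ ($Y = - 104 \left(\left(-3\right) \frac{1}{8} + 1 \cdot \frac{1}{13}\right) = - 104 \left(- \frac{3}{8} + \frac{1}{13}\right) = \left(-104\right) \left(- \frac{31}{104}\right) = 31$)
$Y + I{\left(43 \right)} = 31 + 55 = 86$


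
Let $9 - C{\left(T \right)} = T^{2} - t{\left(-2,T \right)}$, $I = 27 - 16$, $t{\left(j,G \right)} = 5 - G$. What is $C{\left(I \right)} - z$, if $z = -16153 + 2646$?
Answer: $13389$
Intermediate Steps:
$z = -13507$
$I = 11$ ($I = 27 - 16 = 11$)
$C{\left(T \right)} = 14 - T - T^{2}$ ($C{\left(T \right)} = 9 - \left(T^{2} - \left(5 - T\right)\right) = 9 - \left(T^{2} + \left(-5 + T\right)\right) = 9 - \left(-5 + T + T^{2}\right) = 14 - T - T^{2}$)
$C{\left(I \right)} - z = \left(14 - 11 - 11^{2}\right) - -13507 = \left(14 - 11 - 121\right) + 13507 = -118 + 13507 = 13389$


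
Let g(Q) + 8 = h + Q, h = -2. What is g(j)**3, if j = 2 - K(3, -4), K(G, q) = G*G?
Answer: -4913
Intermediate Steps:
K(G, q) = G**2
j = -7 (j = 2 - 1*3**2 = 2 - 1*9 = 2 - 9 = -7)
g(Q) = -10 + Q (g(Q) = -8 + (-2 + Q) = -10 + Q)
g(j)**3 = (-10 - 7)**3 = (-17)**3 = -4913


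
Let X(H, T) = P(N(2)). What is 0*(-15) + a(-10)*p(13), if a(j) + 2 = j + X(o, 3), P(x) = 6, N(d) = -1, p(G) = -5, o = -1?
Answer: 30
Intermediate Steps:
X(H, T) = 6
a(j) = 4 + j (a(j) = -2 + (j + 6) = -2 + (6 + j) = 4 + j)
0*(-15) + a(-10)*p(13) = 0*(-15) + (4 - 10)*(-5) = 0 - 6*(-5) = 0 + 30 = 30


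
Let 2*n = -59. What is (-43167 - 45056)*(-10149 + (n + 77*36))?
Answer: 1306847299/2 ≈ 6.5342e+8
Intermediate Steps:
n = -59/2 (n = (1/2)*(-59) = -59/2 ≈ -29.500)
(-43167 - 45056)*(-10149 + (n + 77*36)) = (-43167 - 45056)*(-10149 + (-59/2 + 77*36)) = -88223*(-10149 + (-59/2 + 2772)) = -88223*(-10149 + 5485/2) = -88223*(-14813/2) = 1306847299/2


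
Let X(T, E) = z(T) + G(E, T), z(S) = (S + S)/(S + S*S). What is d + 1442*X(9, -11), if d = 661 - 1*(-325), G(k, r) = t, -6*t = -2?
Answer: 26326/15 ≈ 1755.1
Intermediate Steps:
t = ⅓ (t = -⅙*(-2) = ⅓ ≈ 0.33333)
G(k, r) = ⅓
z(S) = 2*S/(S + S²) (z(S) = (2*S)/(S + S²) = 2*S/(S + S²))
X(T, E) = ⅓ + 2/(1 + T) (X(T, E) = 2/(1 + T) + ⅓ = ⅓ + 2/(1 + T))
d = 986 (d = 661 + 325 = 986)
d + 1442*X(9, -11) = 986 + 1442*((7 + 9)/(3*(1 + 9))) = 986 + 1442*((⅓)*16/10) = 986 + 1442*((⅓)*(⅒)*16) = 986 + 1442*(8/15) = 986 + 11536/15 = 26326/15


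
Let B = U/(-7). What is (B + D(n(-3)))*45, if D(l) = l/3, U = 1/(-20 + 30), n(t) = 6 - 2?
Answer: 831/14 ≈ 59.357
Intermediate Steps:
n(t) = 4
U = 1/10 ≈ 0.10000
B = -1/70 (B = (1/10)/(-7) = (1/10)*(-1/7) = -1/70 ≈ -0.014286)
D(l) = l/3 (D(l) = l*(1/3) = l/3)
(B + D(n(-3)))*45 = (-1/70 + (1/3)*4)*45 = (-1/70 + 4/3)*45 = (277/210)*45 = 831/14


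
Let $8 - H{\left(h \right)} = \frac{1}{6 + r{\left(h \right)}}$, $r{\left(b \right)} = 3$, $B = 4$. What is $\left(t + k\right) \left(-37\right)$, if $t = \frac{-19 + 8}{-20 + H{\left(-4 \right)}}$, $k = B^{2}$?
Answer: $- \frac{68191}{109} \approx -625.61$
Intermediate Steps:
$H{\left(h \right)} = \frac{71}{9}$ ($H{\left(h \right)} = 8 - \frac{1}{6 + 3} = 8 - \frac{1}{9} = \frac{71}{9}$)
$k = 16$ ($k = 4^{2} = 16$)
$t = \frac{99}{109}$ ($t = \frac{-19 + 8}{-20 + \frac{71}{9}} = - \frac{11}{- \frac{109}{9}} = \left(-11\right) \left(- \frac{9}{109}\right) = \frac{99}{109} \approx 0.90826$)
$\left(t + k\right) \left(-37\right) = \left(\frac{99}{109} + 16\right) \left(-37\right) = \frac{1843}{109} \left(-37\right) = - \frac{68191}{109}$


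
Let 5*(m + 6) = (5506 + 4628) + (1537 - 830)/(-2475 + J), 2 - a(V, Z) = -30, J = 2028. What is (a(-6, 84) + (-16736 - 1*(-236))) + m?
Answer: -32290199/2235 ≈ -14448.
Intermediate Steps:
a(V, Z) = 32 (a(V, Z) = 2 - 1*(-30) = 2 + 30 = 32)
m = 4515781/2235 (m = -6 + ((5506 + 4628) + (1537 - 830)/(-2475 + 2028))/5 = -6 + (10134 + 707/(-447))/5 = -6 + (10134 + 707*(-1/447))/5 = -6 + (10134 - 707/447)/5 = -6 + (⅕)*(4529191/447) = -6 + 4529191/2235 = 4515781/2235 ≈ 2020.5)
(a(-6, 84) + (-16736 - 1*(-236))) + m = (32 + (-16736 - 1*(-236))) + 4515781/2235 = (32 + (-16736 + 236)) + 4515781/2235 = (32 - 16500) + 4515781/2235 = -16468 + 4515781/2235 = -32290199/2235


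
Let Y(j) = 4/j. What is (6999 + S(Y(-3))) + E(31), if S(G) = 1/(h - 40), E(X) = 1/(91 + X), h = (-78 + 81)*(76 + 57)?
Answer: 306542683/43798 ≈ 6999.0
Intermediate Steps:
h = 399 (h = 3*133 = 399)
S(G) = 1/359 (S(G) = 1/(399 - 40) = 1/359)
(6999 + S(Y(-3))) + E(31) = (6999 + 1/359) + 1/(91 + 31) = 2512642/359 + 1/122 = 306542683/43798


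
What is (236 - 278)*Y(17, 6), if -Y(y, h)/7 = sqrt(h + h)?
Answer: 588*sqrt(3) ≈ 1018.4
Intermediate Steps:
Y(y, h) = -7*sqrt(2)*sqrt(h) (Y(y, h) = -7*sqrt(h + h) = -7*sqrt(2)*sqrt(h))
(236 - 278)*Y(17, 6) = (236 - 278)*(-7*sqrt(2)*sqrt(6)) = -(-588)*sqrt(3) = 588*sqrt(3)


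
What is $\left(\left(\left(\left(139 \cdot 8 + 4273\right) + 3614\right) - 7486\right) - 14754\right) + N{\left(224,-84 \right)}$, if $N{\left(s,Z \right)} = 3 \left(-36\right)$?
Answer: $-13349$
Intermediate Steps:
$N{\left(s,Z \right)} = -108$
$\left(\left(\left(\left(139 \cdot 8 + 4273\right) + 3614\right) - 7486\right) - 14754\right) + N{\left(224,-84 \right)} = \left(\left(\left(\left(139 \cdot 8 + 4273\right) + 3614\right) - 7486\right) - 14754\right) - 108 = \left(\left(\left(\left(1112 + 4273\right) + 3614\right) - 7486\right) - 14754\right) - 108 = \left(\left(\left(5385 + 3614\right) - 7486\right) - 14754\right) - 108 = \left(\left(8999 - 7486\right) - 14754\right) - 108 = \left(1513 - 14754\right) - 108 = -13241 - 108 = -13349$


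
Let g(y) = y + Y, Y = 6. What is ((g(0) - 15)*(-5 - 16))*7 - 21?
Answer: 1302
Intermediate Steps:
g(y) = 6 + y (g(y) = y + 6 = 6 + y)
((g(0) - 15)*(-5 - 16))*7 - 21 = (((6 + 0) - 15)*(-5 - 16))*7 - 21 = ((6 - 15)*(-21))*7 - 21 = -9*(-21)*7 - 21 = 189*7 - 21 = 1323 - 21 = 1302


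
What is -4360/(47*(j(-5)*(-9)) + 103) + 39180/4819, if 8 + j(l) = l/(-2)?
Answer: 148353940/23415521 ≈ 6.3357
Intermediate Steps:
j(l) = -8 - l/2 (j(l) = -8 + l/(-2) = -8 + l*(-½) = -8 - l/2)
-4360/(47*(j(-5)*(-9)) + 103) + 39180/4819 = -4360/(47*((-8 - ½*(-5))*(-9)) + 103) + 39180/4819 = -4360/(47*((-8 + 5/2)*(-9)) + 103) + 39180*(1/4819) = -4360/(47*(-11/2*(-9)) + 103) + 39180/4819 = -4360/(47*(99/2) + 103) + 39180/4819 = -4360/(4653/2 + 103) + 39180/4819 = -4360/4859/2 + 39180/4819 = -4360*2/4859 + 39180/4819 = -8720/4859 + 39180/4819 = 148353940/23415521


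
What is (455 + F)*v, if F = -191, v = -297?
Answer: -78408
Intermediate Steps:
(455 + F)*v = (455 - 191)*(-297) = 264*(-297) = -78408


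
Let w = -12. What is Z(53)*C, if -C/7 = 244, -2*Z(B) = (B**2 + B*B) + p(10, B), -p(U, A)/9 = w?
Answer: 4890004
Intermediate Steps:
p(U, A) = 108 (p(U, A) = -9*(-12) = 108)
Z(B) = -54 - B**2 (Z(B) = -((B**2 + B*B) + 108)/2 = -((B**2 + B**2) + 108)/2 = -(2*B**2 + 108)/2 = -(108 + 2*B**2)/2 = -54 - B**2)
C = -1708 (C = -7*244 = -1708)
Z(53)*C = (-54 - 1*53**2)*(-1708) = (-54 - 1*2809)*(-1708) = (-54 - 2809)*(-1708) = -2863*(-1708) = 4890004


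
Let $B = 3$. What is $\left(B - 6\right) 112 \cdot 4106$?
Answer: $-1379616$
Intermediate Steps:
$\left(B - 6\right) 112 \cdot 4106 = \left(3 - 6\right) 112 \cdot 4106 = \left(-3\right) 112 \cdot 4106 = \left(-336\right) 4106 = -1379616$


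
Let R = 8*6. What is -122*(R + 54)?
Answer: -12444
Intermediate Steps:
R = 48
-122*(R + 54) = -122*(48 + 54) = -122*102 = -12444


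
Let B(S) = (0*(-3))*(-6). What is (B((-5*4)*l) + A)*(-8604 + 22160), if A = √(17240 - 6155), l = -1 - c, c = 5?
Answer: 13556*√11085 ≈ 1.4272e+6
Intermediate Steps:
l = -6 (l = -1 - 1*5 = -1 - 5 = -6)
B(S) = 0 (B(S) = 0*(-6) = 0)
A = √11085 ≈ 105.29
(B((-5*4)*l) + A)*(-8604 + 22160) = (0 + √11085)*(-8604 + 22160) = √11085*13556 = 13556*√11085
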